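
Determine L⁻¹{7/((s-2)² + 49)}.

Form: b/((s-a)² + b²) → e^(at)sin(bt). With a=2, b=7

Final answer: e^(2t)·sin(7t)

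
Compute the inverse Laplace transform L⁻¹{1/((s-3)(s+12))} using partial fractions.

Decompose: A/(s-3) + B/(s+12). A = 1/15, B = -1/15. f(t) = (e^(3t) - e^(-12t))/15

Final answer: (e^(3t) - e^(-12t))/15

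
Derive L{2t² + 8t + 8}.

L{2t² + 8t + 8} = 2·2/s³ + 8/s² + 8/s = 4/s³ + 8/s² + 8/s

Final answer: 4/s³ + 8/s² + 8/s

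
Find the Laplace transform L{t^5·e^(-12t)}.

L{t^n·e^(at)} = n!/(s-a)^(n+1), so L{t^5·e^(-12t)} = 120/(s+12)^6

Final answer: 120/(s+12)^6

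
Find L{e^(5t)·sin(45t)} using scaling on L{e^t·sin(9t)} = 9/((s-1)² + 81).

Scaling with a=5: L{e^(5t)·sin(45t)} = (1/5) · 9/((s/5-1)² + 81). Simplifying: 45/((s-5)² + 2025)

Final answer: 45/((s-5)² + 2025)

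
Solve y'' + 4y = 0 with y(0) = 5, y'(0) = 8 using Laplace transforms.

L{y''} + 4L{y} = 0. s²Y - 5s - 8 + 4Y = 0. Y(s² + 4) = 5s + 8. Y = (5s + 8)/(s² + 4). Inverting: y(t) = 5cos(2t) + 4sin(2t)

Final answer: y(t) = 5cos(2t) + 4sin(2t)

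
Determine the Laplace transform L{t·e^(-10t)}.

L{t^n·e^(at)} = n!/(s-a)^(n+1), so L{t·e^(-10t)} = 1/(s+10)^2

Final answer: 1/(s+10)^2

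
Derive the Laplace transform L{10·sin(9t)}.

L{sin(ωt)} = ω/(s² + ω²), so L{sin(9t)} = 9/(s² + 81). Then L{10·sin(9t)} = 10·9/(s² + 81) = 90/(s² + 81)

Final answer: 90/(s² + 81)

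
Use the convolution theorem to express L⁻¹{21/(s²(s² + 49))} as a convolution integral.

21/(s²(s² + 49)) = (1/s²)·(21/(s² + 49)) = L{t}·L{3·sin(7t)}. So f(t) = t*(3·sin(7t)) = ∫₀ᵗ 3τ·sin(7(t-τ)) dτ

Final answer: ∫₀ᵗ 3τ·sin(7(t-τ)) dτ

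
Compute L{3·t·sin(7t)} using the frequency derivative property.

L{sin(7t)} = 7/(s² + 49). By L{t·f(t)} = -F'(s): -d/ds[7/(s² + 49)] = -(7)·(-2s)/(s² + 49)² = 14s/(s² + 49)². Then L{3·t·sin(7t)} = 3·14s/(s² + 49)² = 42s/(s² + 49)²

Final answer: 42s/(s² + 49)²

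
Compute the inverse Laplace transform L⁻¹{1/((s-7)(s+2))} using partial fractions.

Decompose: A/(s-7) + B/(s+2). A = 1/9, B = -1/9. f(t) = (e^(7t) - e^(-2t))/9

Final answer: (e^(7t) - e^(-2t))/9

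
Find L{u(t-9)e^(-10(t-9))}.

u(t-a)f(t-a) with f(t)=e^(-10t). L{e^(-10t)} = 1/(s+10). By time shift: e^(-9s)/(s+10)

Final answer: e^(-9s)/(s+10)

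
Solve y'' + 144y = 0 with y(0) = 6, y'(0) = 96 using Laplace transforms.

L{y''} + 144L{y} = 0. s²Y - 6s - 96 + 144Y = 0. Y(s² + 144) = 6s + 96. Y = (6s + 96)/(s² + 144). Inverting: y(t) = 6cos(12t) + 8sin(12t)

Final answer: y(t) = 6cos(12t) + 8sin(12t)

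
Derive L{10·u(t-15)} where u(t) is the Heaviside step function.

L{u(t-a)} = e^(-as)/s. Here a=15, so L{u(t-15)} = e^(-15s)/s, and L{10·u(t-15)} = 10·e^(-15s)/s

Final answer: 10·e^(-15s)/s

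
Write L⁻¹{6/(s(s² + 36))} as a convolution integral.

6/(s(s² + 36)) = (1/s)·(6/(s² + 36)) = L{1}·L{sin(6t)}. So f(t) = 1*(sin(6t)) = ∫₀ᵗ sin(6τ) dτ

Final answer: ∫₀ᵗ sin(6τ) dτ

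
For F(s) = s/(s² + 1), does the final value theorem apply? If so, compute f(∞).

The final value theorem requires all poles of sF(s) in the left half-plane. sF(s) = s²/(s² + 1) has poles at s = ±1i (imaginary axis). Theorem does NOT apply (oscillatory system).

Final answer: Not applicable (oscillatory)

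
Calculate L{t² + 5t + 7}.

L{t² + 5t + 7} = 2/s³ + 5/s² + 7/s = 2/s³ + 5/s² + 7/s

Final answer: 2/s³ + 5/s² + 7/s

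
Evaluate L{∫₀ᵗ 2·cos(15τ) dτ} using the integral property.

L{∫₀ᵗ f(τ)dτ} = F(s)/s with F(s) = 2s/(s² + 225), so the result is (2s/(s² + 225))/s = 2/(s² + 225)

Final answer: 2/(s² + 225)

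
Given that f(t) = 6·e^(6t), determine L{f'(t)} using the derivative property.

f(0) = 6, F(s) = 6/(s-6). L{f'(t)} = s·F(s) - f(0) = 6s/(s-6) - 6 = (6s - 6(s-6))/(s-6) = 36/(s-6)

Final answer: 36/(s-6)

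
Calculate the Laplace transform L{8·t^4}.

L{t^n} = n!/s^(n+1), so L{t^4} = 24/s^5. Then L{8·t^4} = 8·24/s^5 = 192/s^5

Final answer: 192/s^5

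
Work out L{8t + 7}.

L{8t + 7} = 8·L{t} + 7·L{1} = 8/s² + 7/s

Final answer: 8/s² + 7/s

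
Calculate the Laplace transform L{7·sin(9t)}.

L{sin(ωt)} = ω/(s² + ω²), so L{sin(9t)} = 9/(s² + 81). Then L{7·sin(9t)} = 7·9/(s² + 81) = 63/(s² + 81)

Final answer: 63/(s² + 81)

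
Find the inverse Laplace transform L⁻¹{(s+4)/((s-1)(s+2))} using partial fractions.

Using partial fractions, f(t) = (5e^t - 2e^(-2t))/3

Final answer: (5e^t - 2e^(-2t))/3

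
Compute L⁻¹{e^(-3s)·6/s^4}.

L⁻¹{6/s^4} = t^3. By the time shift theorem, L⁻¹{e^(-as)F(s)} = u(t-a)f(t-a) with a=3, so L⁻¹{e^(-3s)·6/s^4} = u(t-3)·(t-3)^3

Final answer: u(t-3)·(t-3)^3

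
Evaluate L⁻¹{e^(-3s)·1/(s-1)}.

L⁻¹{1/(s-1)} = e^t. By the time shift theorem, L⁻¹{e^(-as)F(s)} = u(t-a)f(t-a) with a=3, so L⁻¹{e^(-3s)·1/(s-1)} = u(t-3)·e^(t-3)

Final answer: u(t-3)·e^(t-3)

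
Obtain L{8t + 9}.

L{8t + 9} = 8·L{t} + 9·L{1} = 8/s² + 9/s

Final answer: 8/s² + 9/s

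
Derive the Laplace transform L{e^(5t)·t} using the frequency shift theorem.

L{e^(at)·t^n} = n!/(s-a)^(n+1), so L{e^(5t)·t} = 1/(s-5)^2

Final answer: 1/(s-5)^2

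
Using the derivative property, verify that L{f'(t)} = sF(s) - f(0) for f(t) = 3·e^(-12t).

f'(t) = -36e^(-12t). Direct: L{f'(t)} = -36/(s+12). Property: s·3/(s+12) - 3 = (3s - 3(s+12))/(s+12) = -36/(s+12). ✓

Final answer: -36/(s+12)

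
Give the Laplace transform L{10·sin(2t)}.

L{sin(ωt)} = ω/(s² + ω²), so L{sin(2t)} = 2/(s² + 4). Then L{10·sin(2t)} = 10·2/(s² + 4) = 20/(s² + 4)

Final answer: 20/(s² + 4)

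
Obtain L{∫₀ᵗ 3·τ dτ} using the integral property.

L{∫₀ᵗ f(τ)dτ} = F(s)/s with f(t) = 3t. F(s) = 3/s^2, so L{∫₀ᵗ 3·τ dτ} = (3/s^2)/s = 3/s^3. (Check: ∫₀ᵗ 3·τ dτ = 3t^2/2.)

Final answer: 3/s^3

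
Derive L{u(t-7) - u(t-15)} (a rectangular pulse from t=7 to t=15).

L{u(t-a)} = e^(-as)/s. L{u(t-7) - u(t-15)} = (e^(-7s) - e^(-15s))/s

Final answer: (e^(-7s) - e^(-15s))/s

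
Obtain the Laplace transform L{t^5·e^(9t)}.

L{t^n·e^(at)} = n!/(s-a)^(n+1), so L{t^5·e^(9t)} = 120/(s-9)^6

Final answer: 120/(s-9)^6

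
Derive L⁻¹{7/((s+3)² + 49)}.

Form: b/((s-a)² + b²) → e^(at)sin(bt). With a=-3, b=7

Final answer: e^(-3t)·sin(7t)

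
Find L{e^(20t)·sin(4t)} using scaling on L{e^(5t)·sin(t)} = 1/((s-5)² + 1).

Scaling with a=4: L{e^(20t)·sin(4t)} = (1/4) · 1/((s/4-5)² + 1). Simplifying: 4/((s-20)² + 16)

Final answer: 4/((s-20)² + 16)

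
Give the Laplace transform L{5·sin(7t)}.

L{sin(ωt)} = ω/(s² + ω²), so L{sin(7t)} = 7/(s² + 49). Then L{5·sin(7t)} = 5·7/(s² + 49) = 35/(s² + 49)

Final answer: 35/(s² + 49)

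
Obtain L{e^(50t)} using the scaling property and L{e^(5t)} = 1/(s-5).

Using L{f(at)} = (1/a)F(s/a) with a=10 and f(t) = e^(5t): L{e^(50t)} = (1/10) · 1/((s/10)-5) = (1/10) · 10/(s-50) = 1/(s-50)

Final answer: 1/(s-50)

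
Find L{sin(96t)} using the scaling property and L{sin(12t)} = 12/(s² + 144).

Using L{f(at)} = (1/a)F(s/a) with a=8: L{sin(96t)} = (1/8) · 12/((s/8)² + 144) = (1/8) · 12·64/(s² + 9216) = 96/(s² + 9216)

Final answer: 96/(s² + 9216)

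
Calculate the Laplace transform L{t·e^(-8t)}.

L{t^n·e^(at)} = n!/(s-a)^(n+1), so L{t·e^(-8t)} = 1/(s+8)^2

Final answer: 1/(s+8)^2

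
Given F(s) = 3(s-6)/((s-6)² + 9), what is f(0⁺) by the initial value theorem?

f(0⁺) = lim_{s→∞} sF(s) = lim_{s→∞} 3s(s-6)/((s-6)² + 9) = 3

Final answer: 3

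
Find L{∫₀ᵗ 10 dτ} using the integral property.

L{∫₀ᵗ f(τ)dτ} = F(s)/s with f(t) = 10. F(s) = 10/s, so L{∫₀ᵗ 10 dτ} = (10/s)/s = 10/s². (Check: ∫₀ᵗ 10 dτ = 10t.)

Final answer: 10/s²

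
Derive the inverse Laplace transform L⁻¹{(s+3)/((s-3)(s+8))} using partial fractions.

Using partial fractions, f(t) = (6e^(3t) + 5e^(-8t))/11

Final answer: (6e^(3t) + 5e^(-8t))/11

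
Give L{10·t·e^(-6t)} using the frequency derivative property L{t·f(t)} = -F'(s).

L{e^(-6t)} = 1/(s+6). By frequency derivative: L{t·e^(-6t)} = -d/ds[1/(s+6)] = -(-1)/(s+6)² = 1/(s+6)². Then L{10·t·e^(-6t)} = 10·1/(s+6)² = 10/(s+6)²

Final answer: 10/(s+6)²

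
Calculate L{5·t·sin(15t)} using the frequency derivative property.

L{sin(15t)} = 15/(s² + 225). By L{t·f(t)} = -F'(s): -d/ds[15/(s² + 225)] = -(15)·(-2s)/(s² + 225)² = 30s/(s² + 225)². Then L{5·t·sin(15t)} = 5·30s/(s² + 225)² = 150s/(s² + 225)²

Final answer: 150s/(s² + 225)²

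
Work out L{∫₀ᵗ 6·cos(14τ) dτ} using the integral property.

L{∫₀ᵗ f(τ)dτ} = F(s)/s with F(s) = 6s/(s² + 196), so the result is (6s/(s² + 196))/s = 6/(s² + 196)

Final answer: 6/(s² + 196)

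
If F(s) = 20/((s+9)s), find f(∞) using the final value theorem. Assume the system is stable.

f(∞) = lim_{s→0} sF(s) = lim_{s→0} 20/(s+9) = 20/9

Final answer: 20/9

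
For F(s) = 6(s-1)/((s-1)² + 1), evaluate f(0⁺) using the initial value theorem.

f(0⁺) = lim_{s→∞} sF(s) = lim_{s→∞} 6s(s-1)/((s-1)² + 1) = 6

Final answer: 6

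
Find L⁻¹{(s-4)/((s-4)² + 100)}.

Using frequency shift: L⁻¹{(s-a)/((s-a)² + b²)} = e^(at)cos(bt). Here a=4, b=10

Final answer: e^(4t)·cos(10t)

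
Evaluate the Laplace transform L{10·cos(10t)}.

L{cos(ωt)} = s/(s² + ω²), so L{cos(10t)} = s/(s² + 100). Then L{10·cos(10t)} = 10·s/(s² + 100) = 10s/(s² + 100)

Final answer: 10s/(s² + 100)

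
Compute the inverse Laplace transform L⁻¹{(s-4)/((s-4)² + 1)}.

Using frequency shift, L⁻¹{(s-4)/((s-4)² + 1)} = e^(4t)·cos(t)

Final answer: e^(4t)·cos(t)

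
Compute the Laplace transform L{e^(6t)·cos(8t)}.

L{e^(at)·cos(ωt)} = (s-a)/((s-a)² + ω²), so L{e^(6t)·cos(8t)} = (s-6)/((s-6)² + 64)

Final answer: (s-6)/((s-6)² + 64)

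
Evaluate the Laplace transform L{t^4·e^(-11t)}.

L{t^n·e^(at)} = n!/(s-a)^(n+1), so L{t^4·e^(-11t)} = 24/(s+11)^5

Final answer: 24/(s+11)^5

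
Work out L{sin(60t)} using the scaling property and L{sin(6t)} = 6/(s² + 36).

Using L{f(at)} = (1/a)F(s/a) with a=10: L{sin(60t)} = (1/10) · 6/((s/10)² + 36) = (1/10) · 6·100/(s² + 3600) = 60/(s² + 3600)

Final answer: 60/(s² + 3600)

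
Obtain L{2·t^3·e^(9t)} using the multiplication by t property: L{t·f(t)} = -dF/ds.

Using L{t^n·e^(at)} = n!/(s-a)^(n+1), L{t^3·e^(9t)} = 6/(s-9)^4, so L{2·t^3·e^(9t)} = 2·6/(s-9)^4 = 12/(s-9)^4

Final answer: 12/(s-9)^4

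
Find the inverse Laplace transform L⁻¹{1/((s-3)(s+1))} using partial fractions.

Decompose: A/(s-3) + B/(s+1). A = 1/4, B = -1/4. f(t) = (e^(3t) - e^(-t))/4

Final answer: (e^(3t) - e^(-t))/4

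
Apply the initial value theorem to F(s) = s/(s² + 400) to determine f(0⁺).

f(0⁺) = lim_{s→∞} s·s/(s² + 400) = lim_{s→∞} s²/(s² + 400) = 1

Final answer: 1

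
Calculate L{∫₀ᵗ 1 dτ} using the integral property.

L{∫₀ᵗ f(τ)dτ} = F(s)/s with f(t) = 1. F(s) = 1/s, so L{∫₀ᵗ 1 dτ} = (1/s)/s = 1/s². (Check: ∫₀ᵗ 1 dτ = t.)

Final answer: 1/s²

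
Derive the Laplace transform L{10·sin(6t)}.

L{sin(ωt)} = ω/(s² + ω²), so L{sin(6t)} = 6/(s² + 36). Then L{10·sin(6t)} = 10·6/(s² + 36) = 60/(s² + 36)

Final answer: 60/(s² + 36)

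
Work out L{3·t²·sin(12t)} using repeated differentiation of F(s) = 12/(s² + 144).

F(s) = 12/(s² + 144). F'(s) = -24s/(s² + 144)². F''(s) = -24(144 - 3s²)/(s² + 144)³ = (72s² - 3456)/(s² + 144)³. So L{t²·sin(12t)} = (-1)² F''(s) = (72s² - 3456)/(s² + 144)³. Then L{3·t²·sin(12t)} = 3·(72s² - 3456)/(s² + 144)³ = (216s² - 10368)/(s² + 144)³

Final answer: (216s² - 10368)/(s² + 144)³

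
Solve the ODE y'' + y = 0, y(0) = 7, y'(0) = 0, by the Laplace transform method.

L{y''} + 1L{y} = 0. s²Y - 7s - 0 + Y = 0. Y(s² + 1) = 7s. Y = (7s)/(s² + 1). Inverting: y(t) = 7cos(t)

Final answer: y(t) = 7cos(t)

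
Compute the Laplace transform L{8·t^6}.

L{t^n} = n!/s^(n+1), so L{t^6} = 720/s^7. Then L{8·t^6} = 8·720/s^7 = 5760/s^7

Final answer: 5760/s^7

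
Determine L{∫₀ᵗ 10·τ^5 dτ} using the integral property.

L{∫₀ᵗ f(τ)dτ} = F(s)/s with f(t) = 10t^5. F(s) = 1200/s^6, so L{∫₀ᵗ 10·τ^5 dτ} = (1200/s^6)/s = 1200/s^7. (Check: ∫₀ᵗ 10·τ^5 dτ = 10t^6/6.)

Final answer: 1200/s^7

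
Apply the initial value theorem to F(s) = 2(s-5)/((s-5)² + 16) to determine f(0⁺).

f(0⁺) = lim_{s→∞} sF(s) = lim_{s→∞} 2s(s-5)/((s-5)² + 16) = 2

Final answer: 2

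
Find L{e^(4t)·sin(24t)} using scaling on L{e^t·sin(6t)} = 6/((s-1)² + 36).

Scaling with a=4: L{e^(4t)·sin(24t)} = (1/4) · 6/((s/4-1)² + 36). Simplifying: 24/((s-4)² + 576)

Final answer: 24/((s-4)² + 576)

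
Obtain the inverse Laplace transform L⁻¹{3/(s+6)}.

L⁻¹{1/(s-a)} = e^(at), so L⁻¹{1/(s+6)} = e^(-6t), and L⁻¹{3/(s+6)} = 3·e^(-6t)

Final answer: 3·e^(-6t)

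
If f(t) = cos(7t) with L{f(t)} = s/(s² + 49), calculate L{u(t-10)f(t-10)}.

Time shift theorem: L{u(t-a)f(t-a)} = e^(-as)F(s). Here a=10, F(s) = s/(s² + 49), so L{u(t-10)f(t-10)} = e^(-10s)·s/(s² + 49)

Final answer: e^(-10s)·s/(s² + 49)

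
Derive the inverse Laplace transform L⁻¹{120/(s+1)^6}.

L⁻¹{n!/(s-a)^(n+1)} = t^n·e^(at), so L⁻¹{120/(s+1)^6} = t^5·e^(-t)

Final answer: t^5·e^(-t)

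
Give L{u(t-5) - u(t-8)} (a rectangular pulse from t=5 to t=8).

L{u(t-a)} = e^(-as)/s. L{u(t-5) - u(t-8)} = (e^(-5s) - e^(-8s))/s

Final answer: (e^(-5s) - e^(-8s))/s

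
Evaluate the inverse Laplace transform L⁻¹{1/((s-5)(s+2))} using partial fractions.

Decompose: A/(s-5) + B/(s+2). A = 1/7, B = -1/7. f(t) = (e^(5t) - e^(-2t))/7

Final answer: (e^(5t) - e^(-2t))/7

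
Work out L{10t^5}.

L{t^n} = n!/s^(n+1). So L{10t^5} = 10·5!/s^6 = 1200/s^6

Final answer: 1200/s^6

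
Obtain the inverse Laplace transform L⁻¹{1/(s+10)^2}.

L⁻¹{n!/(s-a)^(n+1)} = t^n·e^(at), so L⁻¹{1/(s+10)^2} = t·e^(-10t)

Final answer: t·e^(-10t)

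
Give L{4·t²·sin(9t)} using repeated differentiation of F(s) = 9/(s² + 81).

F(s) = 9/(s² + 81). F'(s) = -18s/(s² + 81)². F''(s) = -18(81 - 3s²)/(s² + 81)³ = (54s² - 1458)/(s² + 81)³. So L{t²·sin(9t)} = (-1)² F''(s) = (54s² - 1458)/(s² + 81)³. Then L{4·t²·sin(9t)} = 4·(54s² - 1458)/(s² + 81)³ = (216s² - 5832)/(s² + 81)³

Final answer: (216s² - 5832)/(s² + 81)³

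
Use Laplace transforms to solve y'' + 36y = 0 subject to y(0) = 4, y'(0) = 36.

L{y''} + 36L{y} = 0. s²Y - 4s - 36 + 36Y = 0. Y(s² + 36) = 4s + 36. Y = (4s + 36)/(s² + 36). Inverting: y(t) = 4cos(6t) + 6sin(6t)

Final answer: y(t) = 4cos(6t) + 6sin(6t)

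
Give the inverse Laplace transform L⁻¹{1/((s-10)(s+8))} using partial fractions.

Decompose: A/(s-10) + B/(s+8). A = 1/18, B = -1/18. f(t) = (e^(10t) - e^(-8t))/18

Final answer: (e^(10t) - e^(-8t))/18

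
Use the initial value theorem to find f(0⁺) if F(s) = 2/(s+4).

f(0⁺) = lim_{s→∞} s·2/(s+4) = lim_{s→∞} 2s/(s+4) = 2

Final answer: 2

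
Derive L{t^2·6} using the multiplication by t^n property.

L{6} = 6/s. d^1/ds^1[1/s] = -1/s². d^2/ds^2[1/s] = 2/s^3. So L{t^2} = (-1)^{2}·2/s^3 = 2/s^3. Then L{t^2·6} = 6·2/s^3 = 12/s^3

Final answer: 12/s^3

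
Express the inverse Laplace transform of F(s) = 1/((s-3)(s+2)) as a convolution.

1/((s-3)(s+2)) = (1/(s-3))·(1/(s+2)) = L{e^(3t)}·L{e^(-2t)}. So f(t) = e^(3t)*e^(-2t) = ∫₀ᵗ e^(3τ)·e^(-2(t-τ)) dτ

Final answer: ∫₀ᵗ e^(3τ)·e^(-2(t-τ)) dτ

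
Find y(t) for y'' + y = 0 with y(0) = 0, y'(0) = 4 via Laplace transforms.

L{y''} + 1L{y} = 0. s²Y - 0 - 4 + Y = 0. Y(s² + 1) = 4. Y = (4)/(s² + 1). Inverting: y(t) = 4sin(t)

Final answer: y(t) = 4sin(t)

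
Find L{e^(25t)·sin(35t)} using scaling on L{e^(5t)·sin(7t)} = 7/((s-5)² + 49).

Scaling with a=5: L{e^(25t)·sin(35t)} = (1/5) · 7/((s/5-5)² + 49). Simplifying: 35/((s-25)² + 1225)

Final answer: 35/((s-25)² + 1225)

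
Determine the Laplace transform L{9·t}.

L{t^n} = n!/s^(n+1), so L{t} = 1/s^2. Then L{9·t} = 9·1/s^2 = 9/s^2

Final answer: 9/s^2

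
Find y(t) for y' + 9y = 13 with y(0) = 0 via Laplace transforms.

sY + 9Y = 13/s. Y = 13/(s(s+9)). Partial fractions: Y = 13/9/s - 13/9/(s+9)

Final answer: y(t) = 13/9(1 - e^(-9t))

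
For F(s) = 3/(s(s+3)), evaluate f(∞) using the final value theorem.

f(∞) = lim_{s→0} s·3/(s(s+3)) = lim_{s→0} 3/(s+3) = 3/3 = 1

Final answer: 1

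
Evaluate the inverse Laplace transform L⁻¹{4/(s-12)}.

L⁻¹{1/(s-a)} = e^(at), so L⁻¹{1/(s-12)} = e^(12t), and L⁻¹{4/(s-12)} = 4·e^(12t)

Final answer: 4·e^(12t)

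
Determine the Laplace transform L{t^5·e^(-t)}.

L{t^n·e^(at)} = n!/(s-a)^(n+1), so L{t^5·e^(-t)} = 120/(s+1)^6

Final answer: 120/(s+1)^6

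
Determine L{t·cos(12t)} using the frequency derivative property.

L{cos(12t)} = s/(s² + 144). Derivative: d/ds[s/(s² + 144)] = [(s² + 144) - s·2s]/(s² + 144)² = (144 - s²)/(s² + 144)². So L{t·cos(12t)} = -F'(s) = (s² - 144)/(s² + 144)²

Final answer: (s² - 144)/(s² + 144)²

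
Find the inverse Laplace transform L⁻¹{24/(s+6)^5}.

L⁻¹{n!/(s-a)^(n+1)} = t^n·e^(at) with n=4, a=-6. So L⁻¹{24/(s+6)^5} = t^4·e^(-6t)

Final answer: t^4·e^(-6t)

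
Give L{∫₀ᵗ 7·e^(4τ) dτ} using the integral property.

L{∫₀ᵗ f(τ)dτ} = F(s)/s with F(s) = 7/(s-4), so L{∫₀ᵗ 7·e^(4τ) dτ} = 7/(s(s-4))

Final answer: 7/(s(s-4))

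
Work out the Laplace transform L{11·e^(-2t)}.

L{e^(at)} = 1/(s-a), so L{e^(-2t)} = 1/(s+2). Then L{11·e^(-2t)} = 11/(s+2)

Final answer: 11/(s+2)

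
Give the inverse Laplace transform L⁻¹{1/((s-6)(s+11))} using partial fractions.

Decompose: A/(s-6) + B/(s+11). A = 1/17, B = -1/17. f(t) = (e^(6t) - e^(-11t))/17

Final answer: (e^(6t) - e^(-11t))/17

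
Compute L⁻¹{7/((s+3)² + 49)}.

Form: b/((s-a)² + b²) → e^(at)sin(bt). With a=-3, b=7

Final answer: e^(-3t)·sin(7t)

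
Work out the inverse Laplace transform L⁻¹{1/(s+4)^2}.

L⁻¹{n!/(s-a)^(n+1)} = t^n·e^(at), so L⁻¹{1/(s+4)^2} = t·e^(-4t)

Final answer: t·e^(-4t)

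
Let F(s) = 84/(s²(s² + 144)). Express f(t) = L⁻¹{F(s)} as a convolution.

84/(s²(s² + 144)) = (1/s²)·(84/(s² + 144)) = L{t}·L{7·sin(12t)}. So f(t) = t*(7·sin(12t)) = ∫₀ᵗ 7τ·sin(12(t-τ)) dτ

Final answer: ∫₀ᵗ 7τ·sin(12(t-τ)) dτ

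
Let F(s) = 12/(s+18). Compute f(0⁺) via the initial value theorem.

f(0⁺) = lim_{s→∞} s·12/(s+18) = lim_{s→∞} 12s/(s+18) = 12

Final answer: 12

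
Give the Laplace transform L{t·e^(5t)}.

L{t^n·e^(at)} = n!/(s-a)^(n+1), so L{t·e^(5t)} = 1/(s-5)^2

Final answer: 1/(s-5)^2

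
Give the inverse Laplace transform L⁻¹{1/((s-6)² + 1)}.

Using frequency shift, L⁻¹{1/((s-6)² + 1)} = e^(6t)·sin(t)

Final answer: e^(6t)·sin(t)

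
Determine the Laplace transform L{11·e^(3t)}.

L{e^(at)} = 1/(s-a), so L{e^(3t)} = 1/(s-3). Then L{11·e^(3t)} = 11/(s-3)

Final answer: 11/(s-3)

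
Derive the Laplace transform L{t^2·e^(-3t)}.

L{t^n·e^(at)} = n!/(s-a)^(n+1), so L{t^2·e^(-3t)} = 2/(s+3)^3

Final answer: 2/(s+3)^3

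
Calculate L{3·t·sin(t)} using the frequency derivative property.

L{sin(t)} = 1/(s² + 1). By L{t·f(t)} = -F'(s): -d/ds[1/(s² + 1)] = -(1)·(-2s)/(s² + 1)² = 2s/(s² + 1)². Then L{3·t·sin(t)} = 3·2s/(s² + 1)² = 6s/(s² + 1)²

Final answer: 6s/(s² + 1)²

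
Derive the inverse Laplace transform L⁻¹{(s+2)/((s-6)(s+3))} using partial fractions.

Using partial fractions, f(t) = (8e^(6t) + e^(-3t))/9

Final answer: (8e^(6t) + e^(-3t))/9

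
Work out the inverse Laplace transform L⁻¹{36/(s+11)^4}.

L⁻¹{n!/(s-a)^(n+1)} = t^n·e^(at) with n=3, a=-11. So L⁻¹{6/(s+11)^4} = t^3·e^(-11t), and L⁻¹{36/(s+11)^4} = (36/6)·t^3·e^(-11t) = 6·t^3·e^(-11t)

Final answer: 6·t^3·e^(-11t)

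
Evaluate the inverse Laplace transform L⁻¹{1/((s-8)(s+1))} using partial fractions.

Decompose: A/(s-8) + B/(s+1). A = 1/9, B = -1/9. f(t) = (e^(8t) - e^(-t))/9

Final answer: (e^(8t) - e^(-t))/9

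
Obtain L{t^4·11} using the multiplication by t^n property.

L{11} = 11/s. d^1/ds^1[1/s] = -1/s². d^2/ds^2[1/s] = 2/s^3. d^3/ds^3[1/s] = -6/s^4. d^4/ds^4[1/s] = 24/s^5. So L{t^4} = (-1)^{4}·24/s^5 = 24/s^5. Then L{t^4·11} = 11·24/s^5 = 264/s^5

Final answer: 264/s^5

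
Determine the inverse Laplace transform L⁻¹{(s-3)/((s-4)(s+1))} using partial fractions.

Using partial fractions, f(t) = (e^(4t) + 4e^(-t))/5

Final answer: (e^(4t) + 4e^(-t))/5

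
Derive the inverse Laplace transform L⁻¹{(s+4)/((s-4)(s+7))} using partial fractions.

Using partial fractions, f(t) = (8e^(4t) + 3e^(-7t))/11

Final answer: (8e^(4t) + 3e^(-7t))/11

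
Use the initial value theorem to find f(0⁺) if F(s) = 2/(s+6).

f(0⁺) = lim_{s→∞} s·2/(s+6) = lim_{s→∞} 2s/(s+6) = 2

Final answer: 2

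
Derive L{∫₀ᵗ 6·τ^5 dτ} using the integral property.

L{∫₀ᵗ f(τ)dτ} = F(s)/s with f(t) = 6t^5. F(s) = 720/s^6, so L{∫₀ᵗ 6·τ^5 dτ} = (720/s^6)/s = 720/s^7. (Check: ∫₀ᵗ 6·τ^5 dτ = 6t^6/6.)

Final answer: 720/s^7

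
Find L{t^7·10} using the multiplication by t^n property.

L{10} = 10/s. d^1/ds^1[1/s] = -1/s². d^2/ds^2[1/s] = 2/s^3. d^3/ds^3[1/s] = -6/s^4. d^4/ds^4[1/s] = 24/s^5. d^5/ds^5[1/s] = -120/s^6. d^6/ds^6[1/s] = 720/s^7. d^7/ds^7[1/s] = -5040/s^8. So L{t^7} = (-1)^{7}·-5040/s^8 = 5040/s^8. Then L{t^7·10} = 10·5040/s^8 = 50400/s^8

Final answer: 50400/s^8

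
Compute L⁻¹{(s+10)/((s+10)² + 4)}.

Using frequency shift: L⁻¹{(s-a)/((s-a)² + b²)} = e^(at)cos(bt). Here a=-10, b=2

Final answer: e^(-10t)·cos(2t)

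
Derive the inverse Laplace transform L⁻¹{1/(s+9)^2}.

L⁻¹{n!/(s-a)^(n+1)} = t^n·e^(at), so L⁻¹{1/(s+9)^2} = t·e^(-9t)

Final answer: t·e^(-9t)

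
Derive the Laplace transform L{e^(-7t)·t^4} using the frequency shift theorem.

L{e^(at)·t^n} = n!/(s-a)^(n+1), so L{e^(-7t)·t^4} = 24/(s+7)^5

Final answer: 24/(s+7)^5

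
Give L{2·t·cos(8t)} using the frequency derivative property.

L{cos(8t)} = s/(s² + 64). Derivative: d/ds[s/(s² + 64)] = [(s² + 64) - s·2s]/(s² + 64)² = (64 - s²)/(s² + 64)². So L{t·cos(8t)} = -F'(s) = (s² - 64)/(s² + 64)². Then L{2·t·cos(8t)} = 2·(s² - 64)/(s² + 64)²

Final answer: 2·(s² - 64)/(s² + 64)²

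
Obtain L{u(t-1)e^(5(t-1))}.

u(t-a)f(t-a) with f(t)=e^(5t). L{e^(5t)} = 1/(s-5). By time shift: e^(-s)/(s-5)

Final answer: e^(-s)/(s-5)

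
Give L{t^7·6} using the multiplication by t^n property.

L{6} = 6/s. d^1/ds^1[1/s] = -1/s². d^2/ds^2[1/s] = 2/s^3. d^3/ds^3[1/s] = -6/s^4. d^4/ds^4[1/s] = 24/s^5. d^5/ds^5[1/s] = -120/s^6. d^6/ds^6[1/s] = 720/s^7. d^7/ds^7[1/s] = -5040/s^8. So L{t^7} = (-1)^{7}·-5040/s^8 = 5040/s^8. Then L{t^7·6} = 6·5040/s^8 = 30240/s^8

Final answer: 30240/s^8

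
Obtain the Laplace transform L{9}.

L{9} = 9 · L{1} = 9/s

Final answer: 9/s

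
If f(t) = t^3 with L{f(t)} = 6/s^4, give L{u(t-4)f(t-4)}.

Time shift theorem: L{u(t-a)f(t-a)} = e^(-as)F(s). Here a=4, F(s) = 6/s^4, so L{u(t-4)f(t-4)} = e^(-4s)·6/s^4

Final answer: e^(-4s)·6/s^4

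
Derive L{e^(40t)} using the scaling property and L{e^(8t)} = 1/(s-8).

Using L{f(at)} = (1/a)F(s/a) with a=5 and f(t) = e^(8t): L{e^(40t)} = (1/5) · 1/((s/5)-8) = (1/5) · 5/(s-40) = 1/(s-40)

Final answer: 1/(s-40)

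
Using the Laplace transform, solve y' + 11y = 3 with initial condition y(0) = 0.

sY + 11Y = 3/s. Y = 3/(s(s+11)). Partial fractions: Y = 3/11/s - 3/11/(s+11)

Final answer: y(t) = 3/11(1 - e^(-11t))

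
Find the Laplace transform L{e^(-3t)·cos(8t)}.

L{e^(at)·cos(ωt)} = (s-a)/((s-a)² + ω²), so L{e^(-3t)·cos(8t)} = (s+3)/((s+3)² + 64)

Final answer: (s+3)/((s+3)² + 64)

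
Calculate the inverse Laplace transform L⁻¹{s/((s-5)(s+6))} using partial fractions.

Using partial fractions, f(t) = (5e^(5t) + 6e^(-6t))/11

Final answer: (5e^(5t) + 6e^(-6t))/11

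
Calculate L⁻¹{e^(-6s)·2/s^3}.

L⁻¹{2/s^3} = t^2. By the time shift theorem, L⁻¹{e^(-as)F(s)} = u(t-a)f(t-a) with a=6, so L⁻¹{e^(-6s)·2/s^3} = u(t-6)·(t-6)^2

Final answer: u(t-6)·(t-6)^2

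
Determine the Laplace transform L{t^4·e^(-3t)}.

L{t^n·e^(at)} = n!/(s-a)^(n+1), so L{t^4·e^(-3t)} = 24/(s+3)^5

Final answer: 24/(s+3)^5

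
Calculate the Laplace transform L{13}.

L{13} = 13 · L{1} = 13/s

Final answer: 13/s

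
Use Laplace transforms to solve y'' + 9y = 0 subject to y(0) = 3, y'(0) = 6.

L{y''} + 9L{y} = 0. s²Y - 3s - 6 + 9Y = 0. Y(s² + 9) = 3s + 6. Y = (3s + 6)/(s² + 9). Inverting: y(t) = 3cos(3t) + 2sin(3t)

Final answer: y(t) = 3cos(3t) + 2sin(3t)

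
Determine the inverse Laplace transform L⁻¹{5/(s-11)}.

L⁻¹{1/(s-a)} = e^(at), so L⁻¹{1/(s-11)} = e^(11t), and L⁻¹{5/(s-11)} = 5·e^(11t)

Final answer: 5·e^(11t)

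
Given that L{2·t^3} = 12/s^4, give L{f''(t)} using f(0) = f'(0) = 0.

L{f''(t)} = s²F(s) - sf(0) - f'(0) = s²·12/s^4 - 0 - 0 = 12/s^2

Final answer: 12/s^2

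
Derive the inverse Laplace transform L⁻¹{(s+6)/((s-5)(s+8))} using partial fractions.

Using partial fractions, f(t) = (11e^(5t) + 2e^(-8t))/13

Final answer: (11e^(5t) + 2e^(-8t))/13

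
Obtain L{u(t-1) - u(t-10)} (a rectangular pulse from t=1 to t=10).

L{u(t-a)} = e^(-as)/s. L{u(t-1) - u(t-10)} = (e^(-s) - e^(-10s))/s

Final answer: (e^(-s) - e^(-10s))/s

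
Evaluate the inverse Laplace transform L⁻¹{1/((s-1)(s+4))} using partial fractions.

Decompose: A/(s-1) + B/(s+4). A = 1/5, B = -1/5. f(t) = (e^t - e^(-4t))/5

Final answer: (e^t - e^(-4t))/5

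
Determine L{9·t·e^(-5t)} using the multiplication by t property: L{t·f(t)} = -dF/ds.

Using L{t^n·e^(at)} = n!/(s-a)^(n+1), L{t·e^(-5t)} = 1/(s+5)^2, so L{9·t·e^(-5t)} = 9·1/(s+5)^2 = 9/(s+5)^2

Final answer: 9/(s+5)^2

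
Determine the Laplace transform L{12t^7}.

L{12t^7} = 12 · L{t^7} = 12 · 5040/s^8 = 60480/s^8

Final answer: 60480/s^8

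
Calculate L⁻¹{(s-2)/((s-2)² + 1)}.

Using frequency shift: L⁻¹{(s-a)/((s-a)² + b²)} = e^(at)cos(bt). Here a=2, b=1

Final answer: e^(2t)·cos(t)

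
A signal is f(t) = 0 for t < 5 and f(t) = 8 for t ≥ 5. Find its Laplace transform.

f(t) = 8·u(t-5). L{u(t-5)} = e^(-5s)/s, so L{f(t)} = 8·e^(-5s)/s

Final answer: 8·e^(-5s)/s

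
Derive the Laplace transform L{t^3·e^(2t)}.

L{t^n·e^(at)} = n!/(s-a)^(n+1), so L{t^3·e^(2t)} = 6/(s-2)^4

Final answer: 6/(s-2)^4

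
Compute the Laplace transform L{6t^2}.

L{6t^2} = 6 · L{t^2} = 6 · 2/s^3 = 12/s^3

Final answer: 12/s^3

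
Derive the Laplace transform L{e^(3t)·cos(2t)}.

L{e^(at)·cos(ωt)} = (s-a)/((s-a)² + ω²), so L{e^(3t)·cos(2t)} = (s-3)/((s-3)² + 4)

Final answer: (s-3)/((s-3)² + 4)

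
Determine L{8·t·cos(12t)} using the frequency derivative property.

L{cos(12t)} = s/(s² + 144). Derivative: d/ds[s/(s² + 144)] = [(s² + 144) - s·2s]/(s² + 144)² = (144 - s²)/(s² + 144)². So L{t·cos(12t)} = -F'(s) = (s² - 144)/(s² + 144)². Then L{8·t·cos(12t)} = 8·(s² - 144)/(s² + 144)²

Final answer: 8·(s² - 144)/(s² + 144)²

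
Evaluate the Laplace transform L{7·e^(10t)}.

L{e^(at)} = 1/(s-a), so L{e^(10t)} = 1/(s-10). Then L{7·e^(10t)} = 7/(s-10)

Final answer: 7/(s-10)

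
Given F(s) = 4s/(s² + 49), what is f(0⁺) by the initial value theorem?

f(0⁺) = lim_{s→∞} s·4s/(s² + 49) = lim_{s→∞} 4s²/(s² + 49) = 4

Final answer: 4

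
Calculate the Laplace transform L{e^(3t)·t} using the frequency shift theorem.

L{e^(at)·t^n} = n!/(s-a)^(n+1), so L{e^(3t)·t} = 1/(s-3)^2

Final answer: 1/(s-3)^2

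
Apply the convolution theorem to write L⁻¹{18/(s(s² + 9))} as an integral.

18/(s(s² + 9)) = (1/s)·(18/(s² + 9)) = L{1}·L{6·sin(3t)}. So f(t) = 1*(6·sin(3t)) = ∫₀ᵗ 6·sin(3τ) dτ

Final answer: ∫₀ᵗ 6·sin(3τ) dτ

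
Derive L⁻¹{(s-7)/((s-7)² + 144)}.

Using frequency shift: L⁻¹{(s-a)/((s-a)² + b²)} = e^(at)cos(bt). Here a=7, b=12

Final answer: e^(7t)·cos(12t)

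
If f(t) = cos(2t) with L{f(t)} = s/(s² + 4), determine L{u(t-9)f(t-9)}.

Time shift theorem: L{u(t-a)f(t-a)} = e^(-as)F(s). Here a=9, F(s) = s/(s² + 4), so L{u(t-9)f(t-9)} = e^(-9s)·s/(s² + 4)

Final answer: e^(-9s)·s/(s² + 4)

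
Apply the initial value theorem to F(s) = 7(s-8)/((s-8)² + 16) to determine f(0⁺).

f(0⁺) = lim_{s→∞} sF(s) = lim_{s→∞} 7s(s-8)/((s-8)² + 16) = 7

Final answer: 7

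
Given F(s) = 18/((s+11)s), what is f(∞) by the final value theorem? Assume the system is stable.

f(∞) = lim_{s→0} sF(s) = lim_{s→0} 18/(s+11) = 18/11

Final answer: 18/11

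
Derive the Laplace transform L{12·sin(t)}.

L{sin(ωt)} = ω/(s² + ω²), so L{sin(t)} = 1/(s² + 1). Then L{12·sin(t)} = 12·1/(s² + 1) = 12/(s² + 1)

Final answer: 12/(s² + 1)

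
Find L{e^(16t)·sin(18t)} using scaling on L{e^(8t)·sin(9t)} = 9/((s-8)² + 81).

Scaling with a=2: L{e^(16t)·sin(18t)} = (1/2) · 9/((s/2-8)² + 81). Simplifying: 18/((s-16)² + 324)

Final answer: 18/((s-16)² + 324)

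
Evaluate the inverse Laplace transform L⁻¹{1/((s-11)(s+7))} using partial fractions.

Decompose: A/(s-11) + B/(s+7). A = 1/18, B = -1/18. f(t) = (e^(11t) - e^(-7t))/18

Final answer: (e^(11t) - e^(-7t))/18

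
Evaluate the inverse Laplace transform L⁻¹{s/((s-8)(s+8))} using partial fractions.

Using partial fractions, f(t) = (8e^(8t) + 8e^(-8t))/16

Final answer: (8e^(8t) + 8e^(-8t))/16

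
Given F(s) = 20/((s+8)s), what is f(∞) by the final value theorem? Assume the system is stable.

f(∞) = lim_{s→0} sF(s) = lim_{s→0} 20/(s+8) = 5/2

Final answer: 5/2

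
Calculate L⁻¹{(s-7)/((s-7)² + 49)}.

Using frequency shift: L⁻¹{(s-a)/((s-a)² + b²)} = e^(at)cos(bt). Here a=7, b=7

Final answer: e^(7t)·cos(7t)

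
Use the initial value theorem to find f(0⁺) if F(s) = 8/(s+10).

f(0⁺) = lim_{s→∞} s·8/(s+10) = lim_{s→∞} 8s/(s+10) = 8

Final answer: 8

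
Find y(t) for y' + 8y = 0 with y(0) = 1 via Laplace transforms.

L{y'} + 8L{y} = 0. sY - 1 + 8Y = 0. Y(s+8) = 1. Y = 1/(s+8)

Final answer: y(t) = e^(-8t)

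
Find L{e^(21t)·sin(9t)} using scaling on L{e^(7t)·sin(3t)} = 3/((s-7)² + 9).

Scaling with a=3: L{e^(21t)·sin(9t)} = (1/3) · 3/((s/3-7)² + 9). Simplifying: 9/((s-21)² + 81)

Final answer: 9/((s-21)² + 81)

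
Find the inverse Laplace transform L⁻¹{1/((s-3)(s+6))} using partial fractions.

Decompose: A/(s-3) + B/(s+6). A = 1/9, B = -1/9. f(t) = (e^(3t) - e^(-6t))/9

Final answer: (e^(3t) - e^(-6t))/9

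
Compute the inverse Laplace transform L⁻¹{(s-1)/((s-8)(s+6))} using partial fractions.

Using partial fractions, f(t) = (7e^(8t) + 7e^(-6t))/14

Final answer: (7e^(8t) + 7e^(-6t))/14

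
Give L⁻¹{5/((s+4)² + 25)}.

Form: b/((s-a)² + b²) → e^(at)sin(bt). With a=-4, b=5

Final answer: e^(-4t)·sin(5t)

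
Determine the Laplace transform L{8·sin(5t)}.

L{sin(ωt)} = ω/(s² + ω²), so L{sin(5t)} = 5/(s² + 25). Then L{8·sin(5t)} = 8·5/(s² + 25) = 40/(s² + 25)

Final answer: 40/(s² + 25)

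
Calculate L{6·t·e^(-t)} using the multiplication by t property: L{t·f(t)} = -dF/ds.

Using L{t^n·e^(at)} = n!/(s-a)^(n+1), L{t·e^(-t)} = 1/(s+1)^2, so L{6·t·e^(-t)} = 6·1/(s+1)^2 = 6/(s+1)^2

Final answer: 6/(s+1)^2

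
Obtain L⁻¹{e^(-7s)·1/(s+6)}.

L⁻¹{1/(s+6)} = e^(-6t). By the time shift theorem, L⁻¹{e^(-as)F(s)} = u(t-a)f(t-a) with a=7, so L⁻¹{e^(-7s)·1/(s+6)} = u(t-7)·e^(-6(t-7))

Final answer: u(t-7)·e^(-6(t-7))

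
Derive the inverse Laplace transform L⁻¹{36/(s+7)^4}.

L⁻¹{n!/(s-a)^(n+1)} = t^n·e^(at) with n=3, a=-7. So L⁻¹{6/(s+7)^4} = t^3·e^(-7t), and L⁻¹{36/(s+7)^4} = (36/6)·t^3·e^(-7t) = 6·t^3·e^(-7t)

Final answer: 6·t^3·e^(-7t)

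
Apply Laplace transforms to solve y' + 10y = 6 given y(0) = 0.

sY + 10Y = 6/s. Y = 6/(s(s+10)). Partial fractions: Y = 3/5/s - 3/5/(s+10)

Final answer: y(t) = 3/5(1 - e^(-10t))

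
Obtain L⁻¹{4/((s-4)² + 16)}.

Form: b/((s-a)² + b²) → e^(at)sin(bt). With a=4, b=4

Final answer: e^(4t)·sin(4t)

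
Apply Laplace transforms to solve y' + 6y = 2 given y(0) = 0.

sY + 6Y = 2/s. Y = 2/(s(s+6)). Partial fractions: Y = 1/3/s - 1/3/(s+6)

Final answer: y(t) = 1/3(1 - e^(-6t))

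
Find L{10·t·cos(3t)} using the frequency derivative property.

L{cos(3t)} = s/(s² + 9). Derivative: d/ds[s/(s² + 9)] = [(s² + 9) - s·2s]/(s² + 9)² = (9 - s²)/(s² + 9)². So L{t·cos(3t)} = -F'(s) = (s² - 9)/(s² + 9)². Then L{10·t·cos(3t)} = 10·(s² - 9)/(s² + 9)²

Final answer: 10·(s² - 9)/(s² + 9)²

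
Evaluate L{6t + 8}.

L{6t + 8} = 6·L{t} + 8·L{1} = 6/s² + 8/s

Final answer: 6/s² + 8/s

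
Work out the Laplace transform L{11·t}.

L{t^n} = n!/s^(n+1), so L{t} = 1/s^2. Then L{11·t} = 11·1/s^2 = 11/s^2

Final answer: 11/s^2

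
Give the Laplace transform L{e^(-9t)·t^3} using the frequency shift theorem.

L{e^(at)·t^n} = n!/(s-a)^(n+1), so L{e^(-9t)·t^3} = 6/(s+9)^4

Final answer: 6/(s+9)^4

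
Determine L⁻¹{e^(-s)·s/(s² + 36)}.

L⁻¹{s/(s² + 36)} = cos(6t). By the time shift theorem, L⁻¹{e^(-as)F(s)} = u(t-a)f(t-a) with a=1, so L⁻¹{e^(-s)·s/(s² + 36)} = u(t-1)·cos(6(t-1))

Final answer: u(t-1)·cos(6(t-1))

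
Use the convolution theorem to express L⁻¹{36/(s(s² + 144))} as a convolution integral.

36/(s(s² + 144)) = (1/s)·(36/(s² + 144)) = L{1}·L{3·sin(12t)}. So f(t) = 1*(3·sin(12t)) = ∫₀ᵗ 3·sin(12τ) dτ

Final answer: ∫₀ᵗ 3·sin(12τ) dτ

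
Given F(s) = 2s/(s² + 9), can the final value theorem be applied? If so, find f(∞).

The final value theorem requires all poles of sF(s) in the left half-plane. sF(s) = 2s²/(s² + 9) has poles at s = ±3i (imaginary axis). Theorem does NOT apply (oscillatory system).

Final answer: Not applicable (oscillatory)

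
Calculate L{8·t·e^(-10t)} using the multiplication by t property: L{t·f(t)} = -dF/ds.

Using L{t^n·e^(at)} = n!/(s-a)^(n+1), L{t·e^(-10t)} = 1/(s+10)^2, so L{8·t·e^(-10t)} = 8·1/(s+10)^2 = 8/(s+10)^2

Final answer: 8/(s+10)^2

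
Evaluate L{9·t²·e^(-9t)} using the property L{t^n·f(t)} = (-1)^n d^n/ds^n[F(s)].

L{e^(-9t)} = 1/(s+9). d/ds[1/(s+9)] = -1/(s+9)². d²/ds²[1/(s+9)] = 2/(s+9)³. So L{t²·e^(-9t)} = (-1)² · 2/(s+9)³ = 2/(s+9)³. Then L{9·t²·e^(-9t)} = 9·2/(s+9)³ = 18/(s+9)³

Final answer: 18/(s+9)³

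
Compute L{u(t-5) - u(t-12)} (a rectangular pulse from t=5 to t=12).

L{u(t-a)} = e^(-as)/s. L{u(t-5) - u(t-12)} = (e^(-5s) - e^(-12s))/s

Final answer: (e^(-5s) - e^(-12s))/s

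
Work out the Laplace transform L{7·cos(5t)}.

L{cos(ωt)} = s/(s² + ω²), so L{cos(5t)} = s/(s² + 25). Then L{7·cos(5t)} = 7·s/(s² + 25) = 7s/(s² + 25)

Final answer: 7s/(s² + 25)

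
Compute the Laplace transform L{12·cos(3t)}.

L{cos(ωt)} = s/(s² + ω²), so L{cos(3t)} = s/(s² + 9). Then L{12·cos(3t)} = 12·s/(s² + 9) = 12s/(s² + 9)

Final answer: 12s/(s² + 9)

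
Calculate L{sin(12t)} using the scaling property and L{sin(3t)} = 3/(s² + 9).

Using L{f(at)} = (1/a)F(s/a) with a=4: L{sin(12t)} = (1/4) · 3/((s/4)² + 9) = (1/4) · 3·16/(s² + 144) = 12/(s² + 144)

Final answer: 12/(s² + 144)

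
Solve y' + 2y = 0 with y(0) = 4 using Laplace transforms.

L{y'} + 2L{y} = 0. sY - 4 + 2Y = 0. Y(s+2) = 4. Y = 4/(s+2)

Final answer: y(t) = 4e^(-2t)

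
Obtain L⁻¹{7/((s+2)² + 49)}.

Form: b/((s-a)² + b²) → e^(at)sin(bt). With a=-2, b=7

Final answer: e^(-2t)·sin(7t)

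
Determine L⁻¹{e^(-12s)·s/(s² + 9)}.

L⁻¹{s/(s² + 9)} = cos(3t). By the time shift theorem, L⁻¹{e^(-as)F(s)} = u(t-a)f(t-a) with a=12, so L⁻¹{e^(-12s)·s/(s² + 9)} = u(t-12)·cos(3(t-12))

Final answer: u(t-12)·cos(3(t-12))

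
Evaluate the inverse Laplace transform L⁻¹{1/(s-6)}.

L⁻¹{1/(s-a)} = e^(at), so L⁻¹{1/(s-6)} = e^(6t)

Final answer: e^(6t)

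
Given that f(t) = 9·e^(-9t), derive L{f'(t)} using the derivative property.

f(0) = 9, F(s) = 9/(s+9). L{f'(t)} = s·F(s) - f(0) = 9s/(s+9) - 9 = (9s - 9(s+9))/(s+9) = -81/(s+9)

Final answer: -81/(s+9)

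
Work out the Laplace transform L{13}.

L{13} = 13 · L{1} = 13/s

Final answer: 13/s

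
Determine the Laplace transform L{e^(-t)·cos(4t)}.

L{e^(at)·cos(ωt)} = (s-a)/((s-a)² + ω²), so L{e^(-t)·cos(4t)} = (s+1)/((s+1)² + 16)

Final answer: (s+1)/((s+1)² + 16)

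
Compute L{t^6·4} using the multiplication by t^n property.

L{4} = 4/s. d^1/ds^1[1/s] = -1/s². d^2/ds^2[1/s] = 2/s^3. d^3/ds^3[1/s] = -6/s^4. d^4/ds^4[1/s] = 24/s^5. d^5/ds^5[1/s] = -120/s^6. d^6/ds^6[1/s] = 720/s^7. So L{t^6} = (-1)^{6}·720/s^7 = 720/s^7. Then L{t^6·4} = 4·720/s^7 = 2880/s^7

Final answer: 2880/s^7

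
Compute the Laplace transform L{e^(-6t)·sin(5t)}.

L{e^(at)·sin(ωt)} = ω/((s-a)² + ω²), so L{e^(-6t)·sin(5t)} = 5/((s+6)² + 25)

Final answer: 5/((s+6)² + 25)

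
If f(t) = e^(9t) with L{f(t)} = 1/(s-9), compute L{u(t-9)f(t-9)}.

Time shift theorem: L{u(t-a)f(t-a)} = e^(-as)F(s). Here a=9, F(s) = 1/(s-9), so L{u(t-9)f(t-9)} = e^(-9s)·1/(s-9)

Final answer: e^(-9s)·1/(s-9)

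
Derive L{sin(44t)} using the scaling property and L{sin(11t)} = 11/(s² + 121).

Using L{f(at)} = (1/a)F(s/a) with a=4: L{sin(44t)} = (1/4) · 11/((s/4)² + 121) = (1/4) · 11·16/(s² + 1936) = 44/(s² + 1936)

Final answer: 44/(s² + 1936)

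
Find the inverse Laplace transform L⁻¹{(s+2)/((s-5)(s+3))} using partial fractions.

Using partial fractions, f(t) = (7e^(5t) + e^(-3t))/8

Final answer: (7e^(5t) + e^(-3t))/8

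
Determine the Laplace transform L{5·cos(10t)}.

L{cos(ωt)} = s/(s² + ω²), so L{cos(10t)} = s/(s² + 100). Then L{5·cos(10t)} = 5·s/(s² + 100) = 5s/(s² + 100)

Final answer: 5s/(s² + 100)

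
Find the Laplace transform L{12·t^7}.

L{t^n} = n!/s^(n+1), so L{t^7} = 5040/s^8. Then L{12·t^7} = 12·5040/s^8 = 60480/s^8

Final answer: 60480/s^8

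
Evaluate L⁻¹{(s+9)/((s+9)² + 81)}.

Using frequency shift: L⁻¹{(s-a)/((s-a)² + b²)} = e^(at)cos(bt). Here a=-9, b=9

Final answer: e^(-9t)·cos(9t)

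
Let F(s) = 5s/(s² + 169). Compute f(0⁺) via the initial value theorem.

f(0⁺) = lim_{s→∞} s·5s/(s² + 169) = lim_{s→∞} 5s²/(s² + 169) = 5

Final answer: 5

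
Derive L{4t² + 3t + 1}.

L{4t² + 3t + 1} = 4·2/s³ + 3/s² + 1/s = 8/s³ + 3/s² + 1/s

Final answer: 8/s³ + 3/s² + 1/s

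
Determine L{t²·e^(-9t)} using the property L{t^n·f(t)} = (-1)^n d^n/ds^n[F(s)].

L{e^(-9t)} = 1/(s+9). d/ds[1/(s+9)] = -1/(s+9)². d²/ds²[1/(s+9)] = 2/(s+9)³. So L{t²·e^(-9t)} = (-1)² · 2/(s+9)³ = 2/(s+9)³

Final answer: 2/(s+9)³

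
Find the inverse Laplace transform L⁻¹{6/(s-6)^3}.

L⁻¹{n!/(s-a)^(n+1)} = t^n·e^(at) with n=2, a=6. So L⁻¹{2/(s-6)^3} = t^2·e^(6t), and L⁻¹{6/(s-6)^3} = (6/2)·t^2·e^(6t) = 3·t^2·e^(6t)

Final answer: 3·t^2·e^(6t)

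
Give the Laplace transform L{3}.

L{3} = 3 · L{1} = 3/s

Final answer: 3/s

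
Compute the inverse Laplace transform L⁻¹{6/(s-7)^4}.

L⁻¹{n!/(s-a)^(n+1)} = t^n·e^(at), so L⁻¹{6/(s-7)^4} = t^3·e^(7t)

Final answer: t^3·e^(7t)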